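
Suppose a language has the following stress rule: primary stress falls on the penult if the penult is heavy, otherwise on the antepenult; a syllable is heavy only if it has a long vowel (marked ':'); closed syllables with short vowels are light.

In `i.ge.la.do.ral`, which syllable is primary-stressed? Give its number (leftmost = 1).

Weights: 3 la L, 4 do L, 5 ral L.
The penult (syllable 4, do) is light, so stress falls on the antepenult (syllable 3, la).
Primary stress: syllable 3 → i.ge.ˈla.do.ral.

3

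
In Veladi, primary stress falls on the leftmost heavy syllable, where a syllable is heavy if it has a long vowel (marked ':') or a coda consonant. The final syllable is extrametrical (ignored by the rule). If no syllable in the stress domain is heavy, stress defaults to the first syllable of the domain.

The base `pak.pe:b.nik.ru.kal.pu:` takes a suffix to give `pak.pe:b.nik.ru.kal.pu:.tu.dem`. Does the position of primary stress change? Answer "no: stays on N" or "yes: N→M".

no: stays on 1

Base `pak.pe:b.nik.ru.kal.pu:` (6 syllables):
  The final syllable (6, pu:) is extrametrical; the stress domain is syllables 1–5.
  Weights: 1 pak H, 2 pe:b H, 3 nik H, 4 ru L, 5 kal H.
  Heavy syllables in the domain: 1, 2, 3, 5. The leftmost is syllable 1 (pak).
  → primary stress on syllable 1.
Suffixed `pak.pe:b.nik.ru.kal.pu:.tu.dem` (8 syllables):
  The final syllable (8, dem) is extrametrical; the stress domain is syllables 1–7.
  Weights: 1 pak H, 2 pe:b H, 3 nik H, 4 ru L, 5 kal H, 6 pu: H, 7 tu L.
  Heavy syllables in the domain: 1, 2, 3, 5, 6. The leftmost is syllable 1 (pak).
  → primary stress on syllable 1.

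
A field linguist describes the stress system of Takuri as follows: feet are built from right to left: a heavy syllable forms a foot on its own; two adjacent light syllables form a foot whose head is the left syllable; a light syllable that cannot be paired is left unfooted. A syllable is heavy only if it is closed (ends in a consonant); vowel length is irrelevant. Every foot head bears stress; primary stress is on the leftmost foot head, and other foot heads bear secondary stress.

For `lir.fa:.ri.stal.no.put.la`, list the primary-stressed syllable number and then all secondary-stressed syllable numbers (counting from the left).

Weights: 1 lir H, 2 fa: L, 3 ri L, 4 stal H, 5 no L, 6 put H, 7 la L.
Parse right to left (heavy = foot alone; LL = one foot; stranded L unfooted): (ˈlir) (ˈfa:.ri) (ˈstal) no (ˈput) la.
Foot heads: 1, 2, 4, 6.
Primary stress on the leftmost head = syllable 1.
Secondary stress on 2, 4, 6: ˈlir.ˌfa:.ri.ˌstal.no.ˌput.la.

primary 1, secondary 2, 4, 6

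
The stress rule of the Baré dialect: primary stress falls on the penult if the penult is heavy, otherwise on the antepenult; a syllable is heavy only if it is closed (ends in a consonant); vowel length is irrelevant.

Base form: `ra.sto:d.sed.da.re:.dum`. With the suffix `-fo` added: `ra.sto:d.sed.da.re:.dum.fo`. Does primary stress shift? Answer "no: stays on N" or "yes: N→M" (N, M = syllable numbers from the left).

yes: 4→6

Base `ra.sto:d.sed.da.re:.dum` (6 syllables):
  Weights: 4 da L, 5 re: L, 6 dum H.
  The penult (syllable 5, re:) is light, so stress falls on the antepenult (syllable 4, da).
  → primary stress on syllable 4.
Suffixed `ra.sto:d.sed.da.re:.dum.fo` (7 syllables):
  Weights: 5 re: L, 6 dum H, 7 fo L.
  The penult (syllable 6, dum) is heavy, so it takes stress.
  → primary stress on syllable 6.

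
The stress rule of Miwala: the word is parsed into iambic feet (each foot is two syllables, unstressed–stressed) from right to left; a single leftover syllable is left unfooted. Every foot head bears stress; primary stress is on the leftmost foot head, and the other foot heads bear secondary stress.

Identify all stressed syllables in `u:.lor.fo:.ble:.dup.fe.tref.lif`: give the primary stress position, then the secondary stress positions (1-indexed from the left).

primary 2, secondary 4, 6, 8

Parse right to left into iambic (σˈσ) feet: (u:.ˈlor) (fo:.ˈble:) (dup.ˈfe) (tref.ˈlif).
Foot heads (stressed positions): 2, 4, 6, 8.
End Rule Leftmost: primary stress on the leftmost head = syllable 2.
Secondary stress on 4, 6, 8: u:.ˈlor.fo:.ˌble:.dup.ˌfe.tref.ˌlif.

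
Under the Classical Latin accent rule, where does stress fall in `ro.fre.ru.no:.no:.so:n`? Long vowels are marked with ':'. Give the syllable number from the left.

Classical Latin: stress the penult if heavy (long vowel or closed), else the antepenult.
Weights: 4 no: H, 5 no: H, 6 so:n H.
The penult (syllable 5, no:) is heavy, so it takes stress.
Stress on syllable 5: ro.fre.ru.no:.ˈno:.so:n.

5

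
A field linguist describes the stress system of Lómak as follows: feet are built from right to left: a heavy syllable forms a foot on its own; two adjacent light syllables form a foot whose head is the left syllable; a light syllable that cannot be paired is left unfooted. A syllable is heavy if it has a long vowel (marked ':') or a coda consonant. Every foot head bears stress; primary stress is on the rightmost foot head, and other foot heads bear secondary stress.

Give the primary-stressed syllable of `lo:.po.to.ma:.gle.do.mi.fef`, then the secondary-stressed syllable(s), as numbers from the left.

primary 8, secondary 1, 2, 4, 6

Weights: 1 lo: H, 2 po L, 3 to L, 4 ma: H, 5 gle L, 6 do L, 7 mi L, 8 fef H.
Parse right to left (heavy = foot alone; LL = one foot; stranded L unfooted): (ˈlo:) (ˈpo.to) (ˈma:) gle (ˈdo.mi) (ˈfef).
Foot heads: 1, 2, 4, 6, 8.
Primary stress on the rightmost head = syllable 8.
Secondary stress on 1, 2, 4, 6: ˌlo:.ˌpo.to.ˌma:.gle.ˌdo.mi.ˈfef.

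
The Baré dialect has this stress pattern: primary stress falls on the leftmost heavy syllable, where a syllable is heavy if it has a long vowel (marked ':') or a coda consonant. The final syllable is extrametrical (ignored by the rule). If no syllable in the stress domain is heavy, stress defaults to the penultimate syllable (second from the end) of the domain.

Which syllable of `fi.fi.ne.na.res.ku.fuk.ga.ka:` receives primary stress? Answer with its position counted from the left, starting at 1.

5

The final syllable (9, ka:) is extrametrical; the stress domain is syllables 1–8.
Weights: 1 fi L, 2 fi L, 3 ne L, 4 na L, 5 res H, 6 ku L, 7 fuk H, 8 ga L.
Heavy syllables in the domain: 5, 7. The leftmost is syllable 5 (res).
Primary stress: syllable 5 → fi.fi.ne.na.ˈres.ku.fuk.ga.ka:.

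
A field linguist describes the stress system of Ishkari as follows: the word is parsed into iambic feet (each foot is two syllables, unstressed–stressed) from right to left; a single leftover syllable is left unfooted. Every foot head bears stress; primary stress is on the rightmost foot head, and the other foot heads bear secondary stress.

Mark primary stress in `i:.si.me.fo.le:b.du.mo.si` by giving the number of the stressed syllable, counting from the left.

8

Parse right to left into iambic (σˈσ) feet: (i:.ˈsi) (me.ˈfo) (le:b.ˈdu) (mo.ˈsi).
Foot heads (stressed positions): 2, 4, 6, 8.
End Rule Rightmost: primary stress on the rightmost head = syllable 8.
Primary stress: syllable 8 → i:.si.me.fo.le:b.du.mo.ˈsi.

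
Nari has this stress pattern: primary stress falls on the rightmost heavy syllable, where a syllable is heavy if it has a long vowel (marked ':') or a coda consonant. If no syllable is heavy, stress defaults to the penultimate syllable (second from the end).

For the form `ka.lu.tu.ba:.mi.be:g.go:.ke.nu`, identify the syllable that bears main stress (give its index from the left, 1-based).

Weights: 1 ka L, 2 lu L, 3 tu L, 4 ba: H, 5 mi L, 6 be:g H, 7 go: H, 8 ke L, 9 nu L.
Heavy syllables in the domain: 4, 6, 7. The rightmost is syllable 7 (go:).
Primary stress: syllable 7 → ka.lu.tu.ba:.mi.be:g.ˈgo:.ke.nu.

7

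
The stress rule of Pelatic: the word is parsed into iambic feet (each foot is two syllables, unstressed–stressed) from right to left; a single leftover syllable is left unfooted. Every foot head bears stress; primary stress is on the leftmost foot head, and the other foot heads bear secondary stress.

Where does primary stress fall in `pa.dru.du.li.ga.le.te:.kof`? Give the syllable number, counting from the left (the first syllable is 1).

Parse right to left into iambic (σˈσ) feet: (pa.ˈdru) (du.ˈli) (ga.ˈle) (te:.ˈkof).
Foot heads (stressed positions): 2, 4, 6, 8.
End Rule Leftmost: primary stress on the leftmost head = syllable 2.
Primary stress: syllable 2 → pa.ˈdru.du.li.ga.le.te:.kof.

2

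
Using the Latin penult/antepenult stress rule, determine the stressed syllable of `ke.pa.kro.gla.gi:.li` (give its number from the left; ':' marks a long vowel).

5

Classical Latin: stress the penult if heavy (long vowel or closed), else the antepenult.
Weights: 4 gla L, 5 gi: H, 6 li L.
The penult (syllable 5, gi:) is heavy, so it takes stress.
Stress on syllable 5: ke.pa.kro.gla.ˈgi:.li.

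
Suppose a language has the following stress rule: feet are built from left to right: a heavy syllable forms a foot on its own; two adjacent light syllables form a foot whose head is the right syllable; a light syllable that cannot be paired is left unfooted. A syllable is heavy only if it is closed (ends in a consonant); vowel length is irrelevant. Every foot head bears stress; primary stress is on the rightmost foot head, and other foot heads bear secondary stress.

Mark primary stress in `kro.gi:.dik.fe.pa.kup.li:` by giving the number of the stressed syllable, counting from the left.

Weights: 1 kro L, 2 gi: L, 3 dik H, 4 fe L, 5 pa L, 6 kup H, 7 li: L.
Parse left to right (heavy = foot alone; LL = one foot; stranded L unfooted): (kro.ˈgi:) (ˈdik) (fe.ˈpa) (ˈkup) li:.
Foot heads: 2, 3, 5, 6.
Primary stress on the rightmost head = syllable 6.
Primary stress: syllable 6 → kro.gi:.dik.fe.pa.ˈkup.li:.

6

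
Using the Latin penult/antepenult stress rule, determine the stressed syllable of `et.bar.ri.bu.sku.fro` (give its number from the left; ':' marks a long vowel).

Classical Latin: stress the penult if heavy (long vowel or closed), else the antepenult.
Weights: 4 bu L, 5 sku L, 6 fro L.
The penult (syllable 5, sku) is light, so stress falls on the antepenult (syllable 4, bu).
Stress on syllable 4: et.bar.ri.ˈbu.sku.fro.

4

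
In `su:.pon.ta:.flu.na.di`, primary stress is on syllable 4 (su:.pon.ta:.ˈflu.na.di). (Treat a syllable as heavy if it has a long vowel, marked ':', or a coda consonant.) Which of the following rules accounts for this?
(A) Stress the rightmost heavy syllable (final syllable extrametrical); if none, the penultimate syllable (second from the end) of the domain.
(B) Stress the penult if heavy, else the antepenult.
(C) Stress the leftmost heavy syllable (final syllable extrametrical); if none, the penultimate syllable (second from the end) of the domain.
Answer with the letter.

Rule A → syllable 3 (observed: 4).
Rule B → syllable 4 ✓.
Rule C → syllable 1 (observed: 4).

B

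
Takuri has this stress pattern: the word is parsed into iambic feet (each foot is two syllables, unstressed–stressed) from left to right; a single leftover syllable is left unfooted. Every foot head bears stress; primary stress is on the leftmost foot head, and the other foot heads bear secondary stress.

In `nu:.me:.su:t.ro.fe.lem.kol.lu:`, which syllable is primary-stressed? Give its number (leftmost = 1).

Parse left to right into iambic (σˈσ) feet: (nu:.ˈme:) (su:t.ˈro) (fe.ˈlem) (kol.ˈlu:).
Foot heads (stressed positions): 2, 4, 6, 8.
End Rule Leftmost: primary stress on the leftmost head = syllable 2.
Primary stress: syllable 2 → nu:.ˈme:.su:t.ro.fe.lem.kol.lu:.

2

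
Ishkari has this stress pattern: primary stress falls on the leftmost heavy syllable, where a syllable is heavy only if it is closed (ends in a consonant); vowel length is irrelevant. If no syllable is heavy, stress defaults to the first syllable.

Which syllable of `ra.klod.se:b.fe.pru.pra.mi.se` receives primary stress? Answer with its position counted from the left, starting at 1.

Weights: 1 ra L, 2 klod H, 3 se:b H, 4 fe L, 5 pru L, 6 pra L, 7 mi L, 8 se L.
Heavy syllables in the domain: 2, 3. The leftmost is syllable 2 (klod).
Primary stress: syllable 2 → ra.ˈklod.se:b.fe.pru.pra.mi.se.

2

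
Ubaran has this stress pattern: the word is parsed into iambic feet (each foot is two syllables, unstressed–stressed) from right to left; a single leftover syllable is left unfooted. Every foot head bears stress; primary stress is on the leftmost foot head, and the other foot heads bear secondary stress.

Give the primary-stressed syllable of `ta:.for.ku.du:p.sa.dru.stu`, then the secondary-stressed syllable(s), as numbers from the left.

Parse right to left into iambic (σˈσ) feet: ta: (for.ˈku) (du:p.ˈsa) (dru.ˈstu). Syllable 1 is left unfooted.
Foot heads (stressed positions): 3, 5, 7.
End Rule Leftmost: primary stress on the leftmost head = syllable 3.
Secondary stress on 5, 7: ta:.for.ˈku.du:p.ˌsa.dru.ˌstu.

primary 3, secondary 5, 7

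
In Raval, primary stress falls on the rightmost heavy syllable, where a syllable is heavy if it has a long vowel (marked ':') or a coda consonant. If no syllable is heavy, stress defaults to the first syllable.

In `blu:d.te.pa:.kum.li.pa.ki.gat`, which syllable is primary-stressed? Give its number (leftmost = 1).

8

Weights: 1 blu:d H, 2 te L, 3 pa: H, 4 kum H, 5 li L, 6 pa L, 7 ki L, 8 gat H.
Heavy syllables in the domain: 1, 3, 4, 8. The rightmost is syllable 8 (gat).
Primary stress: syllable 8 → blu:d.te.pa:.kum.li.pa.ki.ˈgat.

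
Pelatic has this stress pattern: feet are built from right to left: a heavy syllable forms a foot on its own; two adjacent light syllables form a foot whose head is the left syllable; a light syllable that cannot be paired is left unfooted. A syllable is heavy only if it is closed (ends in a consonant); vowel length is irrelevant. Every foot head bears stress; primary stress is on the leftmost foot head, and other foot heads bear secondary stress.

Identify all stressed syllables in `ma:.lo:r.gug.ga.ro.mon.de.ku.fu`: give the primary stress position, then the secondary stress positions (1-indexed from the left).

primary 2, secondary 3, 4, 6, 8

Weights: 1 ma: L, 2 lo:r H, 3 gug H, 4 ga L, 5 ro L, 6 mon H, 7 de L, 8 ku L, 9 fu L.
Parse right to left (heavy = foot alone; LL = one foot; stranded L unfooted): ma: (ˈlo:r) (ˈgug) (ˈga.ro) (ˈmon) de (ˈku.fu).
Foot heads: 2, 3, 4, 6, 8.
Primary stress on the leftmost head = syllable 2.
Secondary stress on 3, 4, 6, 8: ma:.ˈlo:r.ˌgug.ˌga.ro.ˌmon.de.ˌku.fu.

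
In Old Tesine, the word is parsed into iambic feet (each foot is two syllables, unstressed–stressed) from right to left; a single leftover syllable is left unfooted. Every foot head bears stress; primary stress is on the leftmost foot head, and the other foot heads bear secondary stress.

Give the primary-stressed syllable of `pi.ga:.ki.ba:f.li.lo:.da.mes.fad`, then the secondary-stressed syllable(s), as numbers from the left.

primary 3, secondary 5, 7, 9

Parse right to left into iambic (σˈσ) feet: pi (ga:.ˈki) (ba:f.ˈli) (lo:.ˈda) (mes.ˈfad). Syllable 1 is left unfooted.
Foot heads (stressed positions): 3, 5, 7, 9.
End Rule Leftmost: primary stress on the leftmost head = syllable 3.
Secondary stress on 5, 7, 9: pi.ga:.ˈki.ba:f.ˌli.lo:.ˌda.mes.ˌfad.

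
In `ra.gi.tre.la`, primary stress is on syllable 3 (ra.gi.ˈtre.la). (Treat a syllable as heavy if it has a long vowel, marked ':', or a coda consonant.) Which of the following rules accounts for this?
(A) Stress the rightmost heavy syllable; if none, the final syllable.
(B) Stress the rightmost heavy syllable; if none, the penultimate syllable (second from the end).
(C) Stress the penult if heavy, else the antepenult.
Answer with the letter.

B

Rule A → syllable 4 (observed: 3).
Rule B → syllable 3 ✓.
Rule C → syllable 2 (observed: 3).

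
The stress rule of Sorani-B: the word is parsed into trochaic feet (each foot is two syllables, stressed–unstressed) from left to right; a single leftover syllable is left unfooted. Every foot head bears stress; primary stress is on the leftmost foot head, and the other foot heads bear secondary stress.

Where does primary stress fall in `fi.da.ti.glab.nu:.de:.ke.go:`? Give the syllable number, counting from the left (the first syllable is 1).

Parse left to right into trochaic (ˈσσ) feet: (ˈfi.da) (ˈti.glab) (ˈnu:.de:) (ˈke.go:).
Foot heads (stressed positions): 1, 3, 5, 7.
End Rule Leftmost: primary stress on the leftmost head = syllable 1.
Primary stress: syllable 1 → ˈfi.da.ti.glab.nu:.de:.ke.go:.

1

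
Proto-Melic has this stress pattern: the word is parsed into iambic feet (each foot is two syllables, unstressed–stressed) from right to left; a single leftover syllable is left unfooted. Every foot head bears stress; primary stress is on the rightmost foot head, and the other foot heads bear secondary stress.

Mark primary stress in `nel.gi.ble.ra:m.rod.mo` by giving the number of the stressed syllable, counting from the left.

Parse right to left into iambic (σˈσ) feet: (nel.ˈgi) (ble.ˈra:m) (rod.ˈmo).
Foot heads (stressed positions): 2, 4, 6.
End Rule Rightmost: primary stress on the rightmost head = syllable 6.
Primary stress: syllable 6 → nel.gi.ble.ra:m.rod.ˈmo.

6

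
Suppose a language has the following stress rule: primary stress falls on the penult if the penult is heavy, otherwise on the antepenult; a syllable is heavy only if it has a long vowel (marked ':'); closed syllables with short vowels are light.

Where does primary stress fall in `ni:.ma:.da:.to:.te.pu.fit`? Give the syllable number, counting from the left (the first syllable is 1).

5

Weights: 5 te L, 6 pu L, 7 fit L.
The penult (syllable 6, pu) is light, so stress falls on the antepenult (syllable 5, te).
Primary stress: syllable 5 → ni:.ma:.da:.to:.ˈte.pu.fit.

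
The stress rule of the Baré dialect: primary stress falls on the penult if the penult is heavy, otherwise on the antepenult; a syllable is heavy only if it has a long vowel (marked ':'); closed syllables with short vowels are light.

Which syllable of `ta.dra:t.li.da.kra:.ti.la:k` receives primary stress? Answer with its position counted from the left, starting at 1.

5

Weights: 5 kra: H, 6 ti L, 7 la:k H.
The penult (syllable 6, ti) is light, so stress falls on the antepenult (syllable 5, kra:).
Primary stress: syllable 5 → ta.dra:t.li.da.ˈkra:.ti.la:k.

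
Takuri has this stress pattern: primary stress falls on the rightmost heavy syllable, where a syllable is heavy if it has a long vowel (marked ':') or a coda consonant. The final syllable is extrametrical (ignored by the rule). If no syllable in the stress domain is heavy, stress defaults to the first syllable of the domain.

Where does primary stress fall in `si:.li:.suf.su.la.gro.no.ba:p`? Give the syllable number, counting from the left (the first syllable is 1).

3

The final syllable (8, ba:p) is extrametrical; the stress domain is syllables 1–7.
Weights: 1 si: H, 2 li: H, 3 suf H, 4 su L, 5 la L, 6 gro L, 7 no L.
Heavy syllables in the domain: 1, 2, 3. The rightmost is syllable 3 (suf).
Primary stress: syllable 3 → si:.li:.ˈsuf.su.la.gro.no.ba:p.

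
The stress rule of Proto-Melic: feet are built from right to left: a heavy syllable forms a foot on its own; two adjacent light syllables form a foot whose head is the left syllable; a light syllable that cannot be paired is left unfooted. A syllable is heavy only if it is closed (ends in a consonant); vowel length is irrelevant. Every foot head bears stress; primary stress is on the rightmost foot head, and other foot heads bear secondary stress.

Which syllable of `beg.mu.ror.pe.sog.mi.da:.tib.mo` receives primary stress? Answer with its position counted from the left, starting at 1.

Weights: 1 beg H, 2 mu L, 3 ror H, 4 pe L, 5 sog H, 6 mi L, 7 da: L, 8 tib H, 9 mo L.
Parse right to left (heavy = foot alone; LL = one foot; stranded L unfooted): (ˈbeg) mu (ˈror) pe (ˈsog) (ˈmi.da:) (ˈtib) mo.
Foot heads: 1, 3, 5, 6, 8.
Primary stress on the rightmost head = syllable 8.
Primary stress: syllable 8 → beg.mu.ror.pe.sog.mi.da:.ˈtib.mo.

8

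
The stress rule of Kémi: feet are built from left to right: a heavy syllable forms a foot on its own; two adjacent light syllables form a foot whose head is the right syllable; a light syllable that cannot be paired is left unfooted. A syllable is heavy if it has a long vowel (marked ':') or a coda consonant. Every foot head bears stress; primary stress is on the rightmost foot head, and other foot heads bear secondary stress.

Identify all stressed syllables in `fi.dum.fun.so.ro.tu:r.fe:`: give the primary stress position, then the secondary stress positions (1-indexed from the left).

primary 7, secondary 2, 3, 5, 6

Weights: 1 fi L, 2 dum H, 3 fun H, 4 so L, 5 ro L, 6 tu:r H, 7 fe: H.
Parse left to right (heavy = foot alone; LL = one foot; stranded L unfooted): fi (ˈdum) (ˈfun) (so.ˈro) (ˈtu:r) (ˈfe:).
Foot heads: 2, 3, 5, 6, 7.
Primary stress on the rightmost head = syllable 7.
Secondary stress on 2, 3, 5, 6: fi.ˌdum.ˌfun.so.ˌro.ˌtu:r.ˈfe:.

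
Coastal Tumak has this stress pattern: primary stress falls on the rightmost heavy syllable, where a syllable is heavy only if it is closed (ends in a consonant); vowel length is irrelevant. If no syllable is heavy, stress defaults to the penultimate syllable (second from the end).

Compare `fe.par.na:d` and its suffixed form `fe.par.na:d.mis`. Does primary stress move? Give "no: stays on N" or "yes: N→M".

yes: 3→4

Base `fe.par.na:d` (3 syllables):
  Weights: 1 fe L, 2 par H, 3 na:d H.
  Heavy syllables in the domain: 2, 3. The rightmost is syllable 3 (na:d).
  → primary stress on syllable 3.
Suffixed `fe.par.na:d.mis` (4 syllables):
  Weights: 1 fe L, 2 par H, 3 na:d H, 4 mis H.
  Heavy syllables in the domain: 2, 3, 4. The rightmost is syllable 4 (mis).
  → primary stress on syllable 4.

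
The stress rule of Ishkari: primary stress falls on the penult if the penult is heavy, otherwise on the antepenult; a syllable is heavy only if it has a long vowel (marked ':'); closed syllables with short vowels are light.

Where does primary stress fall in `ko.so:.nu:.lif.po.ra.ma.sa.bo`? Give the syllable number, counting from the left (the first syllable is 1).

Weights: 7 ma L, 8 sa L, 9 bo L.
The penult (syllable 8, sa) is light, so stress falls on the antepenult (syllable 7, ma).
Primary stress: syllable 7 → ko.so:.nu:.lif.po.ra.ˈma.sa.bo.

7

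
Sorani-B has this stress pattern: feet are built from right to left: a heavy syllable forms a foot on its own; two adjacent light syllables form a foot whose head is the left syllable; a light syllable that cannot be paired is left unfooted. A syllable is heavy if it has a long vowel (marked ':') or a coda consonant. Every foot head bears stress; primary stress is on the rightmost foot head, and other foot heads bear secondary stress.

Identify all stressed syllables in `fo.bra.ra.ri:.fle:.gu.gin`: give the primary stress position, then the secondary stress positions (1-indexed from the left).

primary 7, secondary 2, 4, 5

Weights: 1 fo L, 2 bra L, 3 ra L, 4 ri: H, 5 fle: H, 6 gu L, 7 gin H.
Parse right to left (heavy = foot alone; LL = one foot; stranded L unfooted): fo (ˈbra.ra) (ˈri:) (ˈfle:) gu (ˈgin).
Foot heads: 2, 4, 5, 7.
Primary stress on the rightmost head = syllable 7.
Secondary stress on 2, 4, 5: fo.ˌbra.ra.ˌri:.ˌfle:.gu.ˈgin.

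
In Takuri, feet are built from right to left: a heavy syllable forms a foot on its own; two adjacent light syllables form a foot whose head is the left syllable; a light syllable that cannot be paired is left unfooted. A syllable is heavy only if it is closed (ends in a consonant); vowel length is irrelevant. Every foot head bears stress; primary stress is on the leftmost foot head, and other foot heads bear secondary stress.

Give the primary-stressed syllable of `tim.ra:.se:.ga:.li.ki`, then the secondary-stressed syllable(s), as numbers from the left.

primary 1, secondary 3, 5

Weights: 1 tim H, 2 ra: L, 3 se: L, 4 ga: L, 5 li L, 6 ki L.
Parse right to left (heavy = foot alone; LL = one foot; stranded L unfooted): (ˈtim) ra: (ˈse:.ga:) (ˈli.ki).
Foot heads: 1, 3, 5.
Primary stress on the leftmost head = syllable 1.
Secondary stress on 3, 5: ˈtim.ra:.ˌse:.ga:.ˌli.ki.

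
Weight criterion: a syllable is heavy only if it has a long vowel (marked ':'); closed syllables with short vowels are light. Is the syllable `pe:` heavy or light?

heavy

`pe:`: long vowel, open (no coda). Long vowel → heavy.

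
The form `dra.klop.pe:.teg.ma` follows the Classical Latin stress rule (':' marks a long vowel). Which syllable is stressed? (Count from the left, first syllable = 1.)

Classical Latin: stress the penult if heavy (long vowel or closed), else the antepenult.
Weights: 3 pe: H, 4 teg H, 5 ma L.
The penult (syllable 4, teg) is heavy, so it takes stress.
Stress on syllable 4: dra.klop.pe:.ˈteg.ma.

4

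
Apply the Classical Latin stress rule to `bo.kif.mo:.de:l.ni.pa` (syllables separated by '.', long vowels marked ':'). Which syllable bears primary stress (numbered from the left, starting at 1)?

4

Classical Latin: stress the penult if heavy (long vowel or closed), else the antepenult.
Weights: 4 de:l H, 5 ni L, 6 pa L.
The penult (syllable 5, ni) is light, so stress falls on the antepenult (syllable 4, de:l).
Stress on syllable 4: bo.kif.mo:.ˈde:l.ni.pa.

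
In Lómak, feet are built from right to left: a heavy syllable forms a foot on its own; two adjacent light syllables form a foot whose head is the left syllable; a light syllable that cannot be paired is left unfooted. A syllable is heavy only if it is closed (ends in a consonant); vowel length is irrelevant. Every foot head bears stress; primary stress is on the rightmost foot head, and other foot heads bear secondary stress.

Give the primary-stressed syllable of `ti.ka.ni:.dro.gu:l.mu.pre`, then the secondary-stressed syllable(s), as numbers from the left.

Weights: 1 ti L, 2 ka L, 3 ni: L, 4 dro L, 5 gu:l H, 6 mu L, 7 pre L.
Parse right to left (heavy = foot alone; LL = one foot; stranded L unfooted): (ˈti.ka) (ˈni:.dro) (ˈgu:l) (ˈmu.pre).
Foot heads: 1, 3, 5, 6.
Primary stress on the rightmost head = syllable 6.
Secondary stress on 1, 3, 5: ˌti.ka.ˌni:.dro.ˌgu:l.ˈmu.pre.

primary 6, secondary 1, 3, 5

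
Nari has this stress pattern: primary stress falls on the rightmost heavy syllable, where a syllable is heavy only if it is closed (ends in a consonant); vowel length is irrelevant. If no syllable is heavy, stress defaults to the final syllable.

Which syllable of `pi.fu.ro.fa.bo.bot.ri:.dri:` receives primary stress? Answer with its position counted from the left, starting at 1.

6

Weights: 1 pi L, 2 fu L, 3 ro L, 4 fa L, 5 bo L, 6 bot H, 7 ri: L, 8 dri: L.
Heavy syllables in the domain: 6. The rightmost is syllable 6 (bot).
Primary stress: syllable 6 → pi.fu.ro.fa.bo.ˈbot.ri:.dri:.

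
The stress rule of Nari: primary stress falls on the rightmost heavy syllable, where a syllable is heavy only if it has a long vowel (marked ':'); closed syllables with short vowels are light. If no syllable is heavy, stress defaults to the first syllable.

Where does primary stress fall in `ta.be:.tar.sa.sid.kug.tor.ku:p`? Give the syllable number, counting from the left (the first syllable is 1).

Weights: 1 ta L, 2 be: H, 3 tar L, 4 sa L, 5 sid L, 6 kug L, 7 tor L, 8 ku:p H.
Heavy syllables in the domain: 2, 8. The rightmost is syllable 8 (ku:p).
Primary stress: syllable 8 → ta.be:.tar.sa.sid.kug.tor.ˈku:p.

8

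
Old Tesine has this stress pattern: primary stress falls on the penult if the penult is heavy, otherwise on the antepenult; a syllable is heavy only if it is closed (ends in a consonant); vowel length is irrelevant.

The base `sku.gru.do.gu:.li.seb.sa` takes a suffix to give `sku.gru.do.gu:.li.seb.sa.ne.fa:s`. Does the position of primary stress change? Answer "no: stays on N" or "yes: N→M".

yes: 6→7

Base `sku.gru.do.gu:.li.seb.sa` (7 syllables):
  Weights: 5 li L, 6 seb H, 7 sa L.
  The penult (syllable 6, seb) is heavy, so it takes stress.
  → primary stress on syllable 6.
Suffixed `sku.gru.do.gu:.li.seb.sa.ne.fa:s` (9 syllables):
  Weights: 7 sa L, 8 ne L, 9 fa:s H.
  The penult (syllable 8, ne) is light, so stress falls on the antepenult (syllable 7, sa).
  → primary stress on syllable 7.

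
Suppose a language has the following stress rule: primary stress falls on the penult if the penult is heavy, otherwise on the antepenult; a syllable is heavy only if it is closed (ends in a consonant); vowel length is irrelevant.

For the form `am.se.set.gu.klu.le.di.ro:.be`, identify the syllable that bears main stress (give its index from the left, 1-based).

Weights: 7 di L, 8 ro: L, 9 be L.
The penult (syllable 8, ro:) is light, so stress falls on the antepenult (syllable 7, di).
Primary stress: syllable 7 → am.se.set.gu.klu.le.ˈdi.ro:.be.

7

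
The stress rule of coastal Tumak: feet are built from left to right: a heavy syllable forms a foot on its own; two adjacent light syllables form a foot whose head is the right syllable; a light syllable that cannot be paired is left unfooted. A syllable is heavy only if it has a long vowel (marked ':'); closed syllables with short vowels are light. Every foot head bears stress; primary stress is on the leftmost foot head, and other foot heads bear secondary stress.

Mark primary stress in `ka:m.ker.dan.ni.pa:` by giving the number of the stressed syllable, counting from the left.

Weights: 1 ka:m H, 2 ker L, 3 dan L, 4 ni L, 5 pa: H.
Parse left to right (heavy = foot alone; LL = one foot; stranded L unfooted): (ˈka:m) (ker.ˈdan) ni (ˈpa:).
Foot heads: 1, 3, 5.
Primary stress on the leftmost head = syllable 1.
Primary stress: syllable 1 → ˈka:m.ker.dan.ni.pa:.

1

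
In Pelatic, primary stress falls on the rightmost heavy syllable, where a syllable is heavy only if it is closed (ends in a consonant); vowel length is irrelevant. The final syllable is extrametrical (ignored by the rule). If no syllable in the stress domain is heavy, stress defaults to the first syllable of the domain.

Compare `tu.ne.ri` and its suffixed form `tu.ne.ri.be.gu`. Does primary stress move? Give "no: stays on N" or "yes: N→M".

no: stays on 1

Base `tu.ne.ri` (3 syllables):
  The final syllable (3, ri) is extrametrical; the stress domain is syllables 1–2.
  Weights: 1 tu L, 2 ne L.
  No heavy syllable in the domain; default to the first syllable of the domain = syllable 1.
  → primary stress on syllable 1.
Suffixed `tu.ne.ri.be.gu` (5 syllables):
  The final syllable (5, gu) is extrametrical; the stress domain is syllables 1–4.
  Weights: 1 tu L, 2 ne L, 3 ri L, 4 be L.
  No heavy syllable in the domain; default to the first syllable of the domain = syllable 1.
  → primary stress on syllable 1.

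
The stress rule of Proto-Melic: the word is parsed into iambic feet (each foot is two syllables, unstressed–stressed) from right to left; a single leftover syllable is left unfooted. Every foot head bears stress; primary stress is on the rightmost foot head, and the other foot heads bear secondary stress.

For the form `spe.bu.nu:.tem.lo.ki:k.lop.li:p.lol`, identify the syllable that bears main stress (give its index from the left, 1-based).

Parse right to left into iambic (σˈσ) feet: spe (bu.ˈnu:) (tem.ˈlo) (ki:k.ˈlop) (li:p.ˈlol). Syllable 1 is left unfooted.
Foot heads (stressed positions): 3, 5, 7, 9.
End Rule Rightmost: primary stress on the rightmost head = syllable 9.
Primary stress: syllable 9 → spe.bu.nu:.tem.lo.ki:k.lop.li:p.ˈlol.

9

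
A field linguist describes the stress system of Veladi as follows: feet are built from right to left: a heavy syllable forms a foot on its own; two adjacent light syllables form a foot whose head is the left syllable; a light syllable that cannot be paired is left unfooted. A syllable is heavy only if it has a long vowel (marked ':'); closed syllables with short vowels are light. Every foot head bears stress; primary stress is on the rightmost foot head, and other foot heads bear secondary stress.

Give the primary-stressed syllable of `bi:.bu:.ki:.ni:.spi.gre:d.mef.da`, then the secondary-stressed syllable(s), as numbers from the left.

primary 7, secondary 1, 2, 3, 4, 6

Weights: 1 bi: H, 2 bu: H, 3 ki: H, 4 ni: H, 5 spi L, 6 gre:d H, 7 mef L, 8 da L.
Parse right to left (heavy = foot alone; LL = one foot; stranded L unfooted): (ˈbi:) (ˈbu:) (ˈki:) (ˈni:) spi (ˈgre:d) (ˈmef.da).
Foot heads: 1, 2, 3, 4, 6, 7.
Primary stress on the rightmost head = syllable 7.
Secondary stress on 1, 2, 3, 4, 6: ˌbi:.ˌbu:.ˌki:.ˌni:.spi.ˌgre:d.ˈmef.da.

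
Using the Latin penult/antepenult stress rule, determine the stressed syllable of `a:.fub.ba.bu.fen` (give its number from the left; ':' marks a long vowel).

3

Classical Latin: stress the penult if heavy (long vowel or closed), else the antepenult.
Weights: 3 ba L, 4 bu L, 5 fen H.
The penult (syllable 4, bu) is light, so stress falls on the antepenult (syllable 3, ba).
Stress on syllable 3: a:.fub.ˈba.bu.fen.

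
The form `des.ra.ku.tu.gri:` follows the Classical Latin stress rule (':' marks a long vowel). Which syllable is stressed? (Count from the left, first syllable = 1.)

3

Classical Latin: stress the penult if heavy (long vowel or closed), else the antepenult.
Weights: 3 ku L, 4 tu L, 5 gri: H.
The penult (syllable 4, tu) is light, so stress falls on the antepenult (syllable 3, ku).
Stress on syllable 3: des.ra.ˈku.tu.gri:.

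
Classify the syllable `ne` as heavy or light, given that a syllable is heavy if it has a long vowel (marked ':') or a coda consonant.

`ne`: short vowel, open (no coda). Short vowel, open → light.

light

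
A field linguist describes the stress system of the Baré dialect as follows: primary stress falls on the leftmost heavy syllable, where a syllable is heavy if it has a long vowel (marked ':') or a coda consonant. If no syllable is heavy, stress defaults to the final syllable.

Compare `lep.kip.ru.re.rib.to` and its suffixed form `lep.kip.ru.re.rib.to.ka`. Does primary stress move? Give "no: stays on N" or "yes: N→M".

Base `lep.kip.ru.re.rib.to` (6 syllables):
  Weights: 1 lep H, 2 kip H, 3 ru L, 4 re L, 5 rib H, 6 to L.
  Heavy syllables in the domain: 1, 2, 5. The leftmost is syllable 1 (lep).
  → primary stress on syllable 1.
Suffixed `lep.kip.ru.re.rib.to.ka` (7 syllables):
  Weights: 1 lep H, 2 kip H, 3 ru L, 4 re L, 5 rib H, 6 to L, 7 ka L.
  Heavy syllables in the domain: 1, 2, 5. The leftmost is syllable 1 (lep).
  → primary stress on syllable 1.

no: stays on 1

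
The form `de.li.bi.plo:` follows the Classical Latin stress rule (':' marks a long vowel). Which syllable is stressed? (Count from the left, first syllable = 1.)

2

Classical Latin: stress the penult if heavy (long vowel or closed), else the antepenult.
Weights: 2 li L, 3 bi L, 4 plo: H.
The penult (syllable 3, bi) is light, so stress falls on the antepenult (syllable 2, li).
Stress on syllable 2: de.ˈli.bi.plo:.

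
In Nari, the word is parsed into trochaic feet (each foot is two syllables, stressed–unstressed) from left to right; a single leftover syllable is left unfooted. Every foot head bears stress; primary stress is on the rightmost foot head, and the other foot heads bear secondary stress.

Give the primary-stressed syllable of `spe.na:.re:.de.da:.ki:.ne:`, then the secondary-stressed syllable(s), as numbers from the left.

primary 5, secondary 1, 3

Parse left to right into trochaic (ˈσσ) feet: (ˈspe.na:) (ˈre:.de) (ˈda:.ki:) ne:. Syllable 7 is left unfooted.
Foot heads (stressed positions): 1, 3, 5.
End Rule Rightmost: primary stress on the rightmost head = syllable 5.
Secondary stress on 1, 3: ˌspe.na:.ˌre:.de.ˈda:.ki:.ne:.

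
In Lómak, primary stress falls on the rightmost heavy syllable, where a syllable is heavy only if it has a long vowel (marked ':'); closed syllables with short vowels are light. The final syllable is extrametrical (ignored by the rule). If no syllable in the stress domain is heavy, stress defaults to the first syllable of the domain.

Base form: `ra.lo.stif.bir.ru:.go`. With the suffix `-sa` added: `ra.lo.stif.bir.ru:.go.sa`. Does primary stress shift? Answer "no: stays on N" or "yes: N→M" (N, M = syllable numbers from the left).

no: stays on 5

Base `ra.lo.stif.bir.ru:.go` (6 syllables):
  The final syllable (6, go) is extrametrical; the stress domain is syllables 1–5.
  Weights: 1 ra L, 2 lo L, 3 stif L, 4 bir L, 5 ru: H.
  Heavy syllables in the domain: 5. The rightmost is syllable 5 (ru:).
  → primary stress on syllable 5.
Suffixed `ra.lo.stif.bir.ru:.go.sa` (7 syllables):
  The final syllable (7, sa) is extrametrical; the stress domain is syllables 1–6.
  Weights: 1 ra L, 2 lo L, 3 stif L, 4 bir L, 5 ru: H, 6 go L.
  Heavy syllables in the domain: 5. The rightmost is syllable 5 (ru:).
  → primary stress on syllable 5.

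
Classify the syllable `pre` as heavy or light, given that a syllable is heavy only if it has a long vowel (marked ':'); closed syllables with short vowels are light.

light

`pre`: short vowel, open (no coda). Short vowel → light.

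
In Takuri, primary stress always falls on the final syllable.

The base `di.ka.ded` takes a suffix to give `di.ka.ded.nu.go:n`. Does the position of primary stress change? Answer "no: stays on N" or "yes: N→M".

yes: 3→5

Base `di.ka.ded` (3 syllables):
  The word has 3 syllables; the final syllable is syllable 3 (ded).
  → primary stress on syllable 3.
Suffixed `di.ka.ded.nu.go:n` (5 syllables):
  The word has 5 syllables; the final syllable is syllable 5 (go:n).
  → primary stress on syllable 5.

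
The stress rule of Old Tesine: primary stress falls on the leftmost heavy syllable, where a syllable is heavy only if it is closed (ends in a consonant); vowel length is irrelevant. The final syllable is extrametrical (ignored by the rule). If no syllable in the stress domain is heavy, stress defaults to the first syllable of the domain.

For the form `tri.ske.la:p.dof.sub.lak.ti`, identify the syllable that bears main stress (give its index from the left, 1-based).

3

The final syllable (7, ti) is extrametrical; the stress domain is syllables 1–6.
Weights: 1 tri L, 2 ske L, 3 la:p H, 4 dof H, 5 sub H, 6 lak H.
Heavy syllables in the domain: 3, 4, 5, 6. The leftmost is syllable 3 (la:p).
Primary stress: syllable 3 → tri.ske.ˈla:p.dof.sub.lak.ti.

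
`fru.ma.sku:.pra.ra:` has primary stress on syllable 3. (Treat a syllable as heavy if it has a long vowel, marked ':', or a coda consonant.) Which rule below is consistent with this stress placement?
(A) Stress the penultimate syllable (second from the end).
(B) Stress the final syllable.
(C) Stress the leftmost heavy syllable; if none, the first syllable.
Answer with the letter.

C

Rule A → syllable 4 (observed: 3).
Rule B → syllable 5 (observed: 3).
Rule C → syllable 3 ✓.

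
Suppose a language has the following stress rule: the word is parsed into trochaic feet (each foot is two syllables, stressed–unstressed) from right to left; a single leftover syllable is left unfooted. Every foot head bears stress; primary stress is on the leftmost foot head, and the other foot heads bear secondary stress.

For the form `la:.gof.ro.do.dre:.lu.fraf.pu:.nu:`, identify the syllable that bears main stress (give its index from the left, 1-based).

Parse right to left into trochaic (ˈσσ) feet: la: (ˈgof.ro) (ˈdo.dre:) (ˈlu.fraf) (ˈpu:.nu:). Syllable 1 is left unfooted.
Foot heads (stressed positions): 2, 4, 6, 8.
End Rule Leftmost: primary stress on the leftmost head = syllable 2.
Primary stress: syllable 2 → la:.ˈgof.ro.do.dre:.lu.fraf.pu:.nu:.

2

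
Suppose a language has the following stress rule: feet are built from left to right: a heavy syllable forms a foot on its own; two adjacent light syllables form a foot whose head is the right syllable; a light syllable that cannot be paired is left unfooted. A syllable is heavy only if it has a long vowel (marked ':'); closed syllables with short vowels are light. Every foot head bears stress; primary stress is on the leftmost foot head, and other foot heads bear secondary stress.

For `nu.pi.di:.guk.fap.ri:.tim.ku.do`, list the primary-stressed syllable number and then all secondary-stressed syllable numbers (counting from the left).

primary 2, secondary 3, 5, 6, 8

Weights: 1 nu L, 2 pi L, 3 di: H, 4 guk L, 5 fap L, 6 ri: H, 7 tim L, 8 ku L, 9 do L.
Parse left to right (heavy = foot alone; LL = one foot; stranded L unfooted): (nu.ˈpi) (ˈdi:) (guk.ˈfap) (ˈri:) (tim.ˈku) do.
Foot heads: 2, 3, 5, 6, 8.
Primary stress on the leftmost head = syllable 2.
Secondary stress on 3, 5, 6, 8: nu.ˈpi.ˌdi:.guk.ˌfap.ˌri:.tim.ˌku.do.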